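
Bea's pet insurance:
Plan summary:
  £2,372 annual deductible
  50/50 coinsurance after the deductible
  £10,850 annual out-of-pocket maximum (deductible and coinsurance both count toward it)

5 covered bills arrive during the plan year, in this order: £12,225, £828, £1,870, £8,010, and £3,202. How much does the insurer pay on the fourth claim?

Claim 1 (£12,225): £2,372 to deductible, leaving £9,853; owner's 50% is £4,926.50. Owner pays £7,298.50; OOP now £7,298.50. Plan pays £12,225 − £7,298.50 = £4,926.50.
Claim 2 (£828): 50% coinsurance on £828 = £414. Owner pays £414; OOP now £7,712.50. Plan pays £828 − £414 = £414.
Claim 3 (£1,870): deductible already satisfied, so owner's share is 50% × £1,870 = £935. Owner pays £935; OOP now £8,647.50. Insurer: £1,870 − £935 = £935.
Claim 4 (£8,010): 50% coinsurance on £8,010 = £4,005. That would push OOP to £12,652.50, over the £10,850 cap, so owner pays £10,850 − £8,647.50 = £2,202.50. Plan pays £8,010 − £2,202.50 = £5,807.50.

£5,807.50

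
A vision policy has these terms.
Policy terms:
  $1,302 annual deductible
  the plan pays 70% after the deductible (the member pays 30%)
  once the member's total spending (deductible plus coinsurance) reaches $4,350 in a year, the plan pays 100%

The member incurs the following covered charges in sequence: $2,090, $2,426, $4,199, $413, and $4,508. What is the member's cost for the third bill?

Claim 1 ($2,090): $1,302 finishes the deductible; $788 goes to coinsurance; 30% of $788 = $236.40. Member pays $1,538.40; OOP now $1,538.40.
Claim 2 ($2,426): 30% coinsurance on $2,426 = $727.80. Cost to member: $727.80. OOP to date $2,266.20.
Claim 3 ($4,199): deductible already satisfied, so member's share is 30% × $4,199 = $1,259.70. Member pays $1,259.70; OOP now $3,525.90.

$1,259.70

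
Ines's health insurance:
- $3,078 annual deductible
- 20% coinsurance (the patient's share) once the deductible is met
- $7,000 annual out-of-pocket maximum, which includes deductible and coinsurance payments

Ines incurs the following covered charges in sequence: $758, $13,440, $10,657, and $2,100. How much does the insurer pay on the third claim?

Claim 1 — $758: fully absorbed by the deductible. Cost to patient: $758. OOP to date $758. Plan pays $758 − $758 = $0.
Claim 2 — $13,440: deductible takes $2,320, $11,120 remains; 20% of $11,120 = $2,224. Patient owes $4,544 (running OOP $5,302). Insurer: $13,440 − $4,544 = $8,896.
Claim 3 — $10,657: deductible met; 20% of $10,657 = $2,131.40. Adding that to $5,302 gives $7,433.40, past the $7,000 cap; patient pays only $7,000 − $5,302 = $1,698. Insurer: $10,657 − $1,698 = $8,959.

$8,959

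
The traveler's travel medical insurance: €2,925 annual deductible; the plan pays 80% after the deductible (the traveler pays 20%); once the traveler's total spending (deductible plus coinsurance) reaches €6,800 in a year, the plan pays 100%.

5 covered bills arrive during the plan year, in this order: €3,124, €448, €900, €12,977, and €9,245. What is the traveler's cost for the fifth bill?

€970.20

Bill 1, €3,124: deductible takes €2,925, €199 remains; traveler's 20% is €39.80. Traveler owes €2,964.80 (running OOP €2,964.80).
Bill 2, €448: deductible already satisfied, so traveler's share is 20% × €448 = €89.60. Cost to traveler: €89.60. OOP to date €3,054.40.
Bill 3, €900: deductible met; 20% of €900 = €180. Traveler owes €180 (running OOP €3,234.40).
Bill 4, €12,977: 20% coinsurance on €12,977 = €2,595.40. Cost to traveler: €2,595.40. OOP to date €5,829.80.
Bill 5, €9,245: 20% coinsurance on €9,245 = €1,849. That would push OOP to €7,678.80, over the €6,800 cap, so traveler pays €6,800 − €5,829.80 = €970.20.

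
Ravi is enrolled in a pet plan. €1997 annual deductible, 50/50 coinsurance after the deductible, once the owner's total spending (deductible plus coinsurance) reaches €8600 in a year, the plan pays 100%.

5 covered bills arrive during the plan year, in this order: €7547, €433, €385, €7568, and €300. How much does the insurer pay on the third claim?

€192.50

Claim 1 — €7547: deductible takes €1997, €5550 remains; 50% of €5550 = €2775. Cost to owner: €4772. OOP to date €4772. Plan pays €7547 − €4772 = €2775.
Claim 2 — €433: 50% coinsurance on €433 = €216.50. Cost to owner: €216.50. OOP to date €4988.50. Insurer: €433 − €216.50 = €216.50.
Claim 3 — €385: deductible met; 50% of €385 = €192.50. Cost to owner: €192.50. OOP to date €5181. Insurer: €385 − €192.50 = €192.50.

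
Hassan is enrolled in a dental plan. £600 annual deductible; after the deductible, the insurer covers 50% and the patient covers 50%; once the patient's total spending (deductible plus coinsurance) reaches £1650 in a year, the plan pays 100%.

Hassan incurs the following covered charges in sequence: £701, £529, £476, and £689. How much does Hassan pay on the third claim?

Claim 1 (£701): £600 finishes the deductible; £101 goes to coinsurance; patient's 50% is £50.50. Patient owes £650.50 (running OOP £650.50).
Claim 2 (£529): 50% coinsurance on £529 = £264.50. Patient pays £264.50; OOP now £915.
Claim 3 (£476): deductible already satisfied, so patient's share is 50% × £476 = £238. Patient pays £238; OOP now £1153.

£238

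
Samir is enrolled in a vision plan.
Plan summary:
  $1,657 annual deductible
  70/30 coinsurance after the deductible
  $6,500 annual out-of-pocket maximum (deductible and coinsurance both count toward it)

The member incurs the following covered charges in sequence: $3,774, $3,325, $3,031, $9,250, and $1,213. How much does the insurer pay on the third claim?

$2,121.70

Claim 1 ($3,774): $1,657 to deductible, leaving $2,117; 30% of $2,117 = $635.10. Member pays $2,292.10; OOP now $2,292.10. Insurer: $3,774 − $2,292.10 = $1,481.90.
Claim 2 ($3,325): 30% coinsurance on $3,325 = $997.50. Member pays $997.50; OOP now $3,289.60. Plan pays $3,325 − $997.50 = $2,327.50.
Claim 3 ($3,031): 30% coinsurance on $3,031 = $909.30. Member pays $909.30; OOP now $4,198.90. Insurer: $3,031 − $909.30 = $2,121.70.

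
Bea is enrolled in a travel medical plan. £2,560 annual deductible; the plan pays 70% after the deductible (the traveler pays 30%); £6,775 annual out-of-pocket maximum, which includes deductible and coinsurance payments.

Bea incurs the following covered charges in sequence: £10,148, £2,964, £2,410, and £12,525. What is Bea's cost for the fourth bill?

Claim 1 — £10,148: £2,560 to deductible, leaving £7,588; traveler's 30% is £2,276.40. Traveler owes £4,836.40 (running OOP £4,836.40).
Claim 2 — £2,964: deductible met; 30% of £2,964 = £889.20. Traveler pays £889.20; OOP now £5,725.60.
Claim 3 — £2,410: 30% coinsurance on £2,410 = £723. Traveler owes £723 (running OOP £6,448.60).
Claim 4 — £12,525: deductible met; 30% of £12,525 = £3,757.50. OOP would hit £10,206.10 > £6,775, so the cap limits the traveler to £6,775 − £6,448.60 = £326.40.

£326.40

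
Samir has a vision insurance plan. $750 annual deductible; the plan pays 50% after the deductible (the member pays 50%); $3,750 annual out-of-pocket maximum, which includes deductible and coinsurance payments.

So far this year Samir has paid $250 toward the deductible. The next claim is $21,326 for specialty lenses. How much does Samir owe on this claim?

$3,500

Deductible still to meet: $750 − $250 = $500.
The remaining $20,826 (= $21,326 − $500) moves to coinsurance.
50% of $20,826 = $10,413 falls to the member.
So the member owes $500 + $10,413 = $10,913 before any cap.
Adding $10,913 to the $250 already spent would give $11,163, which exceeds the $3,750 cap; the member pays just $3,750 − $250 = $3,500.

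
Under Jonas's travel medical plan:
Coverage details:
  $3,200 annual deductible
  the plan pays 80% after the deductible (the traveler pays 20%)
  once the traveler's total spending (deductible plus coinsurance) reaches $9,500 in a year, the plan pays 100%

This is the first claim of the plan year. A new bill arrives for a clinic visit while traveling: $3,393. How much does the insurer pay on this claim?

Deductible not yet touched, so the first $3,200 of the bill goes to the deductible.
That leaves $3,393 − $3,200 = $193 for coinsurance.
Traveler's 20% share of $193 is $38.60.
That puts the traveler's cost at $3,200 + $38.60 = $3,238.60 before any cap.
Total out-of-pocket so far would be $0 + $3,238.60 = $3,238.60, below the $9,500 cap — no reduction.
The insurer covers the remainder: $3,393 − $3,238.60 = $154.40.

$154.40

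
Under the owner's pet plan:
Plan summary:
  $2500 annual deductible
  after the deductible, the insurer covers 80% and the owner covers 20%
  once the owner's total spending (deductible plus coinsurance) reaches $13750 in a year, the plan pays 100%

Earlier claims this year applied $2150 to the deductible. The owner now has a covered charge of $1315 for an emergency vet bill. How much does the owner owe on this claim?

$2150 of the $2500 deductible is already met, leaving $350.
That leaves $1315 − $350 = $965 for coinsurance.
Owner's 20% share of $965 is $193.
That puts the owner's cost at $350 + $193 = $543 before any cap.
Cumulative spending $2150 + $543 = $2693 stays under the $13750 maximum.

$543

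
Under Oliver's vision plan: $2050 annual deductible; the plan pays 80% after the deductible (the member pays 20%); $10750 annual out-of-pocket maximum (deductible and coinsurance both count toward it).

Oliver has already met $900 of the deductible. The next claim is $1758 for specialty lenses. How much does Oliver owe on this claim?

$1271.60

$900 of the $2050 deductible is already met, leaving $1150.
The remaining $608 (= $1758 − $1150) moves to coinsurance.
Coinsurance: $608 × 20% = $121.60.
That puts the member's cost at $1150 + $121.60 = $1271.60 before any cap.
Total out-of-pocket so far would be $900 + $1271.60 = $2171.60, below the $10750 cap — no reduction.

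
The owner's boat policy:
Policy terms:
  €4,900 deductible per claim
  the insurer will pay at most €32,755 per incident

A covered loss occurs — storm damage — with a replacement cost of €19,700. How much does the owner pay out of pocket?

€4,900

After the deductible, €19,700 − €4,900 = €14,800 remains.
That's under the €32,755 cap, so the insurer reimburses the full €14,800.
The owner bears the rest of the original loss: €19,700 − €14,800 = €4,900.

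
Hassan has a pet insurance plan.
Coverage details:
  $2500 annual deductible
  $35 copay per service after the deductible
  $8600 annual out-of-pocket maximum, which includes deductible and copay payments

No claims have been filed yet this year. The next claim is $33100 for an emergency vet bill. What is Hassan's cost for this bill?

Nothing has been paid toward the $2500 deductible, so the first $2500 of this charge is applied there.
The remaining $30600 (= $33100 − $2500) moves to the copay.
Copay on this service: $35.
So the owner owes $2500 + $35 = $2535 before any cap.
Year-to-date out-of-pocket becomes $0 + $2535 = $2535, still under the $8600 maximum, so no cap applies.

$2535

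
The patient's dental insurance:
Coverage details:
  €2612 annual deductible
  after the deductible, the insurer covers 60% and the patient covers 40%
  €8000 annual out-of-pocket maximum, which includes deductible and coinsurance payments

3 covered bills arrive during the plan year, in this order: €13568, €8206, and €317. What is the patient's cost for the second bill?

Claim 1 — €13568: €2612 to deductible, leaving €10956; 40% of €10956 = €4382.40. Patient owes €6994.40 (running OOP €6994.40).
Claim 2 — €8206: deductible met; 40% of €8206 = €3282.40. Adding that to €6994.40 gives €10276.80, past the €8000 cap; patient pays only €8000 − €6994.40 = €1005.60.

€1005.60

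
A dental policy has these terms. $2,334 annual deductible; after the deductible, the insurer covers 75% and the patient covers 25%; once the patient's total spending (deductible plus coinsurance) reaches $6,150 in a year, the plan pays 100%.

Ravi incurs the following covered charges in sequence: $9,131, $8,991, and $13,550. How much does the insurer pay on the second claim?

$6,874.25

Bill 1, $9,131: deductible takes $2,334, $6,797 remains; coinsurance $6,797 × 25% = $1,699.25. Patient pays $4,033.25; OOP now $4,033.25. Plan pays $9,131 − $4,033.25 = $5,097.75.
Bill 2, $8,991: deductible already satisfied, so patient's share is 25% × $8,991 = $2,247.75. OOP would hit $6,281 > $6,150, so the cap limits the patient to $6,150 − $4,033.25 = $2,116.75. Plan pays $8,991 − $2,116.75 = $6,874.25.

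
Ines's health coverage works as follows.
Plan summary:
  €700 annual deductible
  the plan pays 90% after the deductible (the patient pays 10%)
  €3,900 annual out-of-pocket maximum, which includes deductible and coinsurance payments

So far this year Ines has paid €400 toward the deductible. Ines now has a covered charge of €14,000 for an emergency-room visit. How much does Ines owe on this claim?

€1,670

Deductible still to meet: €700 − €400 = €300.
The remaining €13,700 (= €14,000 − €300) moves to coinsurance.
Coinsurance: €13,700 × 10% = €1,370.
Patient responsibility before any cap: €300 + €1,370 = €1,670.
Total out-of-pocket so far would be €400 + €1,670 = €2,070, below the €3,900 cap — no reduction.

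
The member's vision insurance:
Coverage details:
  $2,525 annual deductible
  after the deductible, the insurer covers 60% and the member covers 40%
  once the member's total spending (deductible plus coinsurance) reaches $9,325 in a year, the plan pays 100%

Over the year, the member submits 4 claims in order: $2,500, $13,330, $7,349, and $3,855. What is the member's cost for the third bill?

$1,478

Claim 1 — $2,500: fully absorbed by the deductible. Cost to member: $2,500. OOP to date $2,500.
Claim 2 — $13,330: deductible takes $25, $13,305 remains; 40% of $13,305 = $5,322. Member owes $5,347 (running OOP $7,847).
Claim 3 — $7,349: deductible met; 40% of $7,349 = $2,939.60. That would push OOP to $10,786.60, over the $9,325 cap, so member pays $9,325 − $7,847 = $1,478.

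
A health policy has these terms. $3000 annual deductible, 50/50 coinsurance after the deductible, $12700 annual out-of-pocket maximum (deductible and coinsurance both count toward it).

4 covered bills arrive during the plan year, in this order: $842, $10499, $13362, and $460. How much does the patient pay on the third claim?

Claim 1 — $842: entire amount goes to the deductible. Patient pays $842; OOP now $842.
Claim 2 — $10499: deductible takes $2158, $8341 remains; coinsurance $8341 × 50% = $4170.50. Patient owes $6328.50 (running OOP $7170.50).
Claim 3 — $13362: 50% coinsurance on $13362 = $6681. OOP would hit $13851.50 > $12700, so the cap limits the patient to $12700 − $7170.50 = $5529.50.

$5529.50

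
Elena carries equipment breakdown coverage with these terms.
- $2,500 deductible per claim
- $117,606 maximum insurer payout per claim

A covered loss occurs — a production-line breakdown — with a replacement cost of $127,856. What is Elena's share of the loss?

$10,250

After the deductible, $127,856 − $2,500 = $125,356 remains.
$125,356 exceeds the $117,606 limit, so the insurer pays the limit: $117,606.
The business owner bears the rest of the original loss: $127,856 − $117,606 = $10,250.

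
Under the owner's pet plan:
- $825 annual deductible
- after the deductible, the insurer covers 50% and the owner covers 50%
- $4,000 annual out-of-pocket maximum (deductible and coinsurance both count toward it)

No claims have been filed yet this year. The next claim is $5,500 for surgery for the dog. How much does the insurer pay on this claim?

$2,337.50

The full $825 deductible is still open; $825 of this bill applies to it.
That leaves $5,500 − $825 = $4,675 for coinsurance.
50% of $4,675 = $2,337.50 falls to the owner.
So the owner owes $825 + $2,337.50 = $3,162.50 before any cap.
Cumulative spending $0 + $3,162.50 = $3,162.50 stays under the $4,000 maximum.
Insurer pays the balance: $5,500 − $3,162.50 = $2,337.50.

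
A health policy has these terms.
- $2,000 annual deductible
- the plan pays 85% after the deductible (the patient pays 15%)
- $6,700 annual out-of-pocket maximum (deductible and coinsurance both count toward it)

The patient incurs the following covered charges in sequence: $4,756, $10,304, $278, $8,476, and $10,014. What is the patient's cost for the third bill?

$41.70

#1 ($4,756): $2,000 finishes the deductible; $2,756 goes to coinsurance; coinsurance $2,756 × 15% = $413.40. Patient pays $2,413.40; OOP now $2,413.40.
#2 ($10,304): deductible already satisfied, so patient's share is 15% × $10,304 = $1,545.60. Patient pays $1,545.60; OOP now $3,959.
#3 ($278): deductible met; 15% of $278 = $41.70. Cost to patient: $41.70. OOP to date $4,000.70.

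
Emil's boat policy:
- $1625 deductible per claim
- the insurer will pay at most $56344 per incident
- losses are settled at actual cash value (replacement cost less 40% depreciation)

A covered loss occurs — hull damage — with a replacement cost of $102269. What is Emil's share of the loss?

$45925

Depreciate 40%: the covered value is $102269 × 0.6 = $61361.40.
After the deductible, $61361.40 − $1625 = $59736.40 remains.
$59736.40 exceeds the $56344 limit, so the insurer pays the limit: $56344.
The owner bears the rest of the original loss: $102269 − $56344 = $45925.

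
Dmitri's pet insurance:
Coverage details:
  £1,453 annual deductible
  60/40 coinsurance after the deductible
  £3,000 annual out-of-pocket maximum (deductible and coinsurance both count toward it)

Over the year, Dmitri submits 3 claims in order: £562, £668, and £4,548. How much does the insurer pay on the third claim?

Claim 1 — £562: all of it applies to the deductible. Owner owes £562 (running OOP £562). Plan pays £562 − £562 = £0.
Claim 2 — £668: fully absorbed by the deductible. Owner pays £668; OOP now £1,230. Insurer: £668 − £668 = £0.
Claim 3 — £4,548: deductible takes £223, £4,325 remains; 40% of £4,325 = £1,730. Together that's £223 + £1,730 = £1,953. Adding that to £1,230 gives £3,183, past the £3,000 cap; owner pays only £3,000 − £1,230 = £1,770. Insurer: £4,548 − £1,770 = £2,778.

£2,778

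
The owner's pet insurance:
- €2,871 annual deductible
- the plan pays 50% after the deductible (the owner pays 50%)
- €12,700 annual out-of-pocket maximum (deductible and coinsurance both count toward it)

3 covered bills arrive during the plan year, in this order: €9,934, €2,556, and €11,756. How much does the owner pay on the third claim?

Bill 1, €9,934: €2,871 finishes the deductible; €7,063 goes to coinsurance; 50% of €7,063 = €3,531.50. Owner pays €6,402.50; OOP now €6,402.50.
Bill 2, €2,556: 50% coinsurance on €2,556 = €1,278. Owner pays €1,278; OOP now €7,680.50.
Bill 3, €11,756: deductible already satisfied, so owner's share is 50% × €11,756 = €5,878. That would push OOP to €13,558.50, over the €12,700 cap, so owner pays €12,700 − €7,680.50 = €5,019.50.

€5,019.50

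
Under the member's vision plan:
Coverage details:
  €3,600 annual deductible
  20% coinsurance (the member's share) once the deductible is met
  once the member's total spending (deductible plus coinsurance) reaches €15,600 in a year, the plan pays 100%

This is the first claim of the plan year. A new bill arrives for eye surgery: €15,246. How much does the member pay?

The full €3,600 deductible is still open; €3,600 of this bill applies to it.
That leaves €15,246 − €3,600 = €11,646 for coinsurance.
20% of €11,646 = €2,329.20 falls to the member.
So the member owes €3,600 + €2,329.20 = €5,929.20 before any cap.
Cumulative spending €0 + €5,929.20 = €5,929.20 stays under the €15,600 maximum.

€5,929.20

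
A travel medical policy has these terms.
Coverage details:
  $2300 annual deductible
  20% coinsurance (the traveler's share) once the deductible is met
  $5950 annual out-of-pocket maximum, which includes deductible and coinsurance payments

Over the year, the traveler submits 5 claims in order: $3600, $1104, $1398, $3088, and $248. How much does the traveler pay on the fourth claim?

$617.60

Claim 1 — $3600: $2300 finishes the deductible; $1300 goes to coinsurance; traveler's 20% is $260. Traveler owes $2560 (running OOP $2560).
Claim 2 — $1104: deductible met; 20% of $1104 = $220.80. Traveler pays $220.80; OOP now $2780.80.
Claim 3 — $1398: deductible already satisfied, so traveler's share is 20% × $1398 = $279.60. Traveler pays $279.60; OOP now $3060.40.
Claim 4 — $3088: deductible met; 20% of $3088 = $617.60. Traveler pays $617.60; OOP now $3678.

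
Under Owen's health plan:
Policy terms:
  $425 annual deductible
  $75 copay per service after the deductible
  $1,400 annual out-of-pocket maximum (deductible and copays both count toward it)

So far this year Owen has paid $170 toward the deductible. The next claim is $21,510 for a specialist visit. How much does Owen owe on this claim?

$330

Remaining deductible: $425 − $170 = $255.
The remaining $21,255 (= $21,510 − $255) moves to the copay.
Copay on this service: $75.
So the patient owes $255 + $75 = $330 before any cap.
Cumulative spending $170 + $330 = $500 stays under the $1,400 maximum.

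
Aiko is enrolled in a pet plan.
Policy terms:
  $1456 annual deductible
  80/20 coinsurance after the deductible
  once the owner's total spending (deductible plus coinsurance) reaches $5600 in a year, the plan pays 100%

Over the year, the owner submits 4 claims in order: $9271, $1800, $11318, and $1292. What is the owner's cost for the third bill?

$2221

#1 ($9271): $1456 finishes the deductible; $7815 goes to coinsurance; 20% of $7815 = $1563. Owner pays $3019; OOP now $3019.
#2 ($1800): deductible met; 20% of $1800 = $360. Owner pays $360; OOP now $3379.
#3 ($11318): 20% coinsurance on $11318 = $2263.60. OOP would hit $5642.60 > $5600, so the cap limits the owner to $5600 − $3379 = $2221.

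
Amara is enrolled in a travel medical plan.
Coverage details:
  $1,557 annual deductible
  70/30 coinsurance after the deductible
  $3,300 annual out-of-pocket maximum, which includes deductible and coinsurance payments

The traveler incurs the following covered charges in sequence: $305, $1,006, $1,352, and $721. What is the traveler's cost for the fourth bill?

Claim 1 — $305: fully absorbed by the deductible. Cost to traveler: $305. OOP to date $305.
Claim 2 — $1,006: fully absorbed by the deductible. Traveler pays $1,006; OOP now $1,311.
Claim 3 — $1,352: $246 finishes the deductible; $1,106 goes to coinsurance; 30% of $1,106 = $331.80. Cost to traveler: $577.80. OOP to date $1,888.80.
Claim 4 — $721: deductible met; 30% of $721 = $216.30. Traveler owes $216.30 (running OOP $2,105.10).

$216.30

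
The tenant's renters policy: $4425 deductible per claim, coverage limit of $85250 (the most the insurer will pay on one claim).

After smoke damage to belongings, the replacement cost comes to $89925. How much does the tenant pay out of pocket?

$4675

Less the $4425 deductible: $89925 − $4425 = $85500.
Since $85500 > $85250, the payout is capped at $85250.
Out of pocket: $89925 − $85250 = $4675.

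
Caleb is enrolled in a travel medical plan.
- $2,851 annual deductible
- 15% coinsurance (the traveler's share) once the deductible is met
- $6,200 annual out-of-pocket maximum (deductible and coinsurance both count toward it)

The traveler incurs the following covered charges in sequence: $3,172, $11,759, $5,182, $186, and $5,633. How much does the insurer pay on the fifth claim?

#1 ($3,172): $2,851 to deductible, leaving $321; 15% of $321 = $48.15. Cost to traveler: $2,899.15. OOP to date $2,899.15. Plan pays $3,172 − $2,899.15 = $272.85.
#2 ($11,759): deductible met; 15% of $11,759 = $1,763.85. Traveler owes $1,763.85 (running OOP $4,663). Plan pays $11,759 − $1,763.85 = $9,995.15.
#3 ($5,182): deductible met; 15% of $5,182 = $777.30. Traveler pays $777.30; OOP now $5,440.30. Plan pays $5,182 − $777.30 = $4,404.70.
#4 ($186): 15% coinsurance on $186 = $27.90. Traveler pays $27.90; OOP now $5,468.20. Plan pays $186 − $27.90 = $158.10.
#5 ($5,633): deductible met; 15% of $5,633 = $844.95. Adding that to $5,468.20 gives $6,313.15, past the $6,200 cap; traveler pays only $6,200 − $5,468.20 = $731.80. Insurer: $5,633 − $731.80 = $4,901.20.

$4,901.20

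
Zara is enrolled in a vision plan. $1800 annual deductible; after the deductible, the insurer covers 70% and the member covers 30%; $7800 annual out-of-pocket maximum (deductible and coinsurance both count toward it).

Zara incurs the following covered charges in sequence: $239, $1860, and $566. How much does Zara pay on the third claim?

Bill 1, $239: all of it applies to the deductible. Cost to member: $239. OOP to date $239.
Bill 2, $1860: $1561 finishes the deductible; $299 goes to coinsurance; 30% of $299 = $89.70. Member owes $1650.70 (running OOP $1889.70).
Bill 3, $566: 30% coinsurance on $566 = $169.80. Member pays $169.80; OOP now $2059.50.

$169.80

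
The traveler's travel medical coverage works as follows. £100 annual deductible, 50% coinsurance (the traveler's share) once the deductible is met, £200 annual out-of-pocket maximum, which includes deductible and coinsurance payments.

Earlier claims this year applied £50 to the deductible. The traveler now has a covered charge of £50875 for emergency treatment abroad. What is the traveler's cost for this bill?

Deductible still to meet: £100 − £50 = £50.
The remaining £50825 (= £50875 − £50) moves to coinsurance.
Traveler's 50% share of £50825 is £25412.50.
So the traveler owes £50 + £25412.50 = £25462.50 before any cap.
That would bring total out-of-pocket to £25512.50, past the £200 cap. The traveler is capped at £200 − £50 = £150 on this claim.

£150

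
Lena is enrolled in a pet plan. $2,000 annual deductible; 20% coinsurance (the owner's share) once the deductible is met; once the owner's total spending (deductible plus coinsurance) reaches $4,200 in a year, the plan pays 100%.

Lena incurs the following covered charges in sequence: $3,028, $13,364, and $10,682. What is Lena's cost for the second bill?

Claim 1 ($3,028): $2,000 finishes the deductible; $1,028 goes to coinsurance; coinsurance $1,028 × 20% = $205.60. Cost to owner: $2,205.60. OOP to date $2,205.60.
Claim 2 ($13,364): 20% coinsurance on $13,364 = $2,672.80. That would push OOP to $4,878.40, over the $4,200 cap, so owner pays $4,200 − $2,205.60 = $1,994.40.

$1,994.40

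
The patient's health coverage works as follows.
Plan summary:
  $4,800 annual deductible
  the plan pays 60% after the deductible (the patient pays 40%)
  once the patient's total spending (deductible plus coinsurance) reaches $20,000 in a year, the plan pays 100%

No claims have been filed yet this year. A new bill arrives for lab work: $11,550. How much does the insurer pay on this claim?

$4,050

The full $4,800 deductible is still open; $4,800 of this bill applies to it.
After the $4,800 deductible portion, $11,550 − $4,800 = $6,750 is subject to coinsurance.
Coinsurance: $6,750 × 40% = $2,700.
Patient responsibility before any cap: $4,800 + $2,700 = $7,500.
Total out-of-pocket so far would be $0 + $7,500 = $7,500, below the $20,000 cap — no reduction.
The plan picks up $11,550 − $7,500 = $4,050.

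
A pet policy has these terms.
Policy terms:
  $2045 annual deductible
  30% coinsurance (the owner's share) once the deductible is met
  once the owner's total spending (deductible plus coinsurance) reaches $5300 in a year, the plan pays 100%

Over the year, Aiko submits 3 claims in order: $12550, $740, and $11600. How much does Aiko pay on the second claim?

Bill 1, $12550: $2045 finishes the deductible; $10505 goes to coinsurance; 30% of $10505 = $3151.50. Cost to owner: $5196.50. OOP to date $5196.50.
Bill 2, $740: 30% coinsurance on $740 = $222. Adding that to $5196.50 gives $5418.50, past the $5300 cap; owner pays only $5300 − $5196.50 = $103.50.

$103.50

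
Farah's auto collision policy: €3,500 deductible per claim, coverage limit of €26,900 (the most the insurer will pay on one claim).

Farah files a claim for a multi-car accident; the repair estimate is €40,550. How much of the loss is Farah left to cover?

Less the €3,500 deductible: €40,550 − €3,500 = €37,050.
€37,050 exceeds the €26,900 limit, so the insurer pays the limit: €26,900.
Out of pocket: €40,550 − €26,900 = €13,650.

€13,650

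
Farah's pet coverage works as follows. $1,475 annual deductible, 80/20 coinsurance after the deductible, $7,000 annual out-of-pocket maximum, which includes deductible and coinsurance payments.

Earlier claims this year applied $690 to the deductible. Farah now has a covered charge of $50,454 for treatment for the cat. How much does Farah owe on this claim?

Deductible still to meet: $1,475 − $690 = $785.
That leaves $50,454 − $785 = $49,669 for coinsurance.
Coinsurance: $49,669 × 20% = $9,933.80.
That puts the owner's cost at $785 + $9,933.80 = $10,718.80 before any cap.
That would bring total out-of-pocket to $11,408.80, past the $7,000 cap. The owner is capped at $7,000 − $690 = $6,310 on this claim.

$6,310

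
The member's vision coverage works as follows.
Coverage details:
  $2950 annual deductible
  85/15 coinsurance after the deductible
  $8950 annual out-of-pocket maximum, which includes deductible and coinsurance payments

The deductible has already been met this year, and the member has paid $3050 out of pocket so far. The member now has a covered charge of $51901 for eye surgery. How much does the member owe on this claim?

$5900

With the deductible met, the entire $51901 is subject to coinsurance.
Coinsurance: $51901 × 15% = $7785.15.
Year-to-date out-of-pocket would reach $3050 + $7785.15 = $10835.15, above the $8950 maximum, so the member pays only $8950 − $3050 = $5900.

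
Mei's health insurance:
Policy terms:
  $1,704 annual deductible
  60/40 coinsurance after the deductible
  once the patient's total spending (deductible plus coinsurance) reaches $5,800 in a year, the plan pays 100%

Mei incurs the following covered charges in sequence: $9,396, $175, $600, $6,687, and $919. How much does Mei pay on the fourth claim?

Claim 1 ($9,396): deductible takes $1,704, $7,692 remains; 40% of $7,692 = $3,076.80. Patient owes $4,780.80 (running OOP $4,780.80).
Claim 2 ($175): deductible met; 40% of $175 = $70. Patient pays $70; OOP now $4,850.80.
Claim 3 ($600): deductible already satisfied, so patient's share is 40% × $600 = $240. Patient owes $240 (running OOP $5,090.80).
Claim 4 ($6,687): deductible already satisfied, so patient's share is 40% × $6,687 = $2,674.80. Adding that to $5,090.80 gives $7,765.60, past the $5,800 cap; patient pays only $5,800 − $5,090.80 = $709.20.

$709.20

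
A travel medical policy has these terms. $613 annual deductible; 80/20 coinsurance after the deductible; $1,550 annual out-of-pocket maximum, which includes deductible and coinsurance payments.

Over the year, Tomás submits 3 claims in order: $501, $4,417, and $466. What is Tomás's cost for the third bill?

$76

Claim 1 — $501: all of it applies to the deductible. Traveler pays $501; OOP now $501.
Claim 2 — $4,417: $112 finishes the deductible; $4,305 goes to coinsurance; coinsurance $4,305 × 20% = $861. Cost to traveler: $973. OOP to date $1,474.
Claim 3 — $466: deductible met; 20% of $466 = $93.20. That would push OOP to $1,567.20, over the $1,550 cap, so traveler pays $1,550 − $1,474 = $76.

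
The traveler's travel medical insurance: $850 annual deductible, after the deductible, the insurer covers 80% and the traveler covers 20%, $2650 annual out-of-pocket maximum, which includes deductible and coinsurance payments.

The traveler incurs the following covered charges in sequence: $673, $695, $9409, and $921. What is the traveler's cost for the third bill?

$1696.40

Claim 1 ($673): fully absorbed by the deductible. Traveler owes $673 (running OOP $673).
Claim 2 ($695): $177 finishes the deductible; $518 goes to coinsurance; coinsurance $518 × 20% = $103.60. Traveler owes $280.60 (running OOP $953.60).
Claim 3 ($9409): deductible met; 20% of $9409 = $1881.80. That would push OOP to $2835.40, over the $2650 cap, so traveler pays $2650 − $953.60 = $1696.40.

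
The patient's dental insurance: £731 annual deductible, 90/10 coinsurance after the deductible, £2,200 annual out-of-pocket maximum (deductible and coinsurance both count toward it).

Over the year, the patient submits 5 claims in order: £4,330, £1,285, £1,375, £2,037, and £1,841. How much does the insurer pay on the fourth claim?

£1,833.30

Claim 1 (£4,330): £731 finishes the deductible; £3,599 goes to coinsurance; 10% of £3,599 = £359.90. Patient owes £1,090.90 (running OOP £1,090.90). Insurer: £4,330 − £1,090.90 = £3,239.10.
Claim 2 (£1,285): 10% coinsurance on £1,285 = £128.50. Patient owes £128.50 (running OOP £1,219.40). Plan pays £1,285 − £128.50 = £1,156.50.
Claim 3 (£1,375): 10% coinsurance on £1,375 = £137.50. Patient owes £137.50 (running OOP £1,356.90). Plan pays £1,375 − £137.50 = £1,237.50.
Claim 4 (£2,037): deductible met; 10% of £2,037 = £203.70. Patient owes £203.70 (running OOP £1,560.60). Plan pays £2,037 − £203.70 = £1,833.30.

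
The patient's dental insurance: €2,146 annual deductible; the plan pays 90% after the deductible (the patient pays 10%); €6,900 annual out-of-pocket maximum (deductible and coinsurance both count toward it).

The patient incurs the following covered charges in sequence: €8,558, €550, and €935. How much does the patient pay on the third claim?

€93.50

Claim 1 — €8,558: deductible takes €2,146, €6,412 remains; patient's 10% is €641.20. Patient owes €2,787.20 (running OOP €2,787.20).
Claim 2 — €550: deductible already satisfied, so patient's share is 10% × €550 = €55. Patient pays €55; OOP now €2,842.20.
Claim 3 — €935: 10% coinsurance on €935 = €93.50. Cost to patient: €93.50. OOP to date €2,935.70.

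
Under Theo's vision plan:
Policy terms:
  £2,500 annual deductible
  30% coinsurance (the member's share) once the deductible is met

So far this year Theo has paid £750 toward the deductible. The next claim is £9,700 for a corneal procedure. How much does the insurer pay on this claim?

£5,565

Deductible still to meet: £2,500 − £750 = £1,750.
The remaining £7,950 (= £9,700 − £1,750) moves to coinsurance.
Coinsurance: £7,950 × 30% = £2,385.
Member responsibility: £1,750 + £2,385 = £4,135.
The insurer covers the remainder: £9,700 − £4,135 = £5,565.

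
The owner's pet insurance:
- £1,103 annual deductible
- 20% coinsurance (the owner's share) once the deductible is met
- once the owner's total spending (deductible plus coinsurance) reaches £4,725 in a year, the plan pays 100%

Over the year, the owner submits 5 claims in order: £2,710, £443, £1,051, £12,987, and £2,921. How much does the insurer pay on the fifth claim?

£2,516.60

Bill 1, £2,710: £1,103 to deductible, leaving £1,607; 20% of £1,607 = £321.40. Owner pays £1,424.40; OOP now £1,424.40. Insurer: £2,710 − £1,424.40 = £1,285.60.
Bill 2, £443: 20% coinsurance on £443 = £88.60. Owner pays £88.60; OOP now £1,513. Plan pays £443 − £88.60 = £354.40.
Bill 3, £1,051: 20% coinsurance on £1,051 = £210.20. Owner pays £210.20; OOP now £1,723.20. Insurer: £1,051 − £210.20 = £840.80.
Bill 4, £12,987: 20% coinsurance on £12,987 = £2,597.40. Owner owes £2,597.40 (running OOP £4,320.60). Insurer: £12,987 − £2,597.40 = £10,389.60.
Bill 5, £2,921: deductible already satisfied, so owner's share is 20% × £2,921 = £584.20. Adding that to £4,320.60 gives £4,904.80, past the £4,725 cap; owner pays only £4,725 − £4,320.60 = £404.40. Insurer: £2,921 − £404.40 = £2,516.60.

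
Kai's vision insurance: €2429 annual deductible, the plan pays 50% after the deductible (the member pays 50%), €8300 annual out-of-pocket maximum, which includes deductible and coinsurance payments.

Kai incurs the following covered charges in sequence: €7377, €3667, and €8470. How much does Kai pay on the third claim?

Claim 1 — €7377: €2429 finishes the deductible; €4948 goes to coinsurance; coinsurance €4948 × 50% = €2474. Member owes €4903 (running OOP €4903).
Claim 2 — €3667: 50% coinsurance on €3667 = €1833.50. Member pays €1833.50; OOP now €6736.50.
Claim 3 — €8470: deductible met; 50% of €8470 = €4235. Adding that to €6736.50 gives €10971.50, past the €8300 cap; member pays only €8300 − €6736.50 = €1563.50.

€1563.50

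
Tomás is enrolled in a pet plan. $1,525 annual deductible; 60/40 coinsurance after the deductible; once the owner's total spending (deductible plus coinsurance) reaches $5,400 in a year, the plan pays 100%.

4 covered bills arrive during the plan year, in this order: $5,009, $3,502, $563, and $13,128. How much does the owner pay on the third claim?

$225.20

Claim 1 — $5,009: deductible takes $1,525, $3,484 remains; 40% of $3,484 = $1,393.60. Owner pays $2,918.60; OOP now $2,918.60.
Claim 2 — $3,502: deductible met; 40% of $3,502 = $1,400.80. Owner owes $1,400.80 (running OOP $4,319.40).
Claim 3 — $563: deductible already satisfied, so owner's share is 40% × $563 = $225.20. Owner pays $225.20; OOP now $4,544.60.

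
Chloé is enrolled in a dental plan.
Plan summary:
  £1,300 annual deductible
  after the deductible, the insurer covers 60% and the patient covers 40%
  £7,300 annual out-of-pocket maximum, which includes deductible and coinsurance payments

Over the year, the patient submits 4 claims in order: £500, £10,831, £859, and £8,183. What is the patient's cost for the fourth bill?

Bill 1, £500: fully absorbed by the deductible. Patient owes £500 (running OOP £500).
Bill 2, £10,831: deductible takes £800, £10,031 remains; patient's 40% is £4,012.40. Cost to patient: £4,812.40. OOP to date £5,312.40.
Bill 3, £859: deductible met; 40% of £859 = £343.60. Patient owes £343.60 (running OOP £5,656).
Bill 4, £8,183: 40% coinsurance on £8,183 = £3,273.20. That would push OOP to £8,929.20, over the £7,300 cap, so patient pays £7,300 − £5,656 = £1,644.

£1,644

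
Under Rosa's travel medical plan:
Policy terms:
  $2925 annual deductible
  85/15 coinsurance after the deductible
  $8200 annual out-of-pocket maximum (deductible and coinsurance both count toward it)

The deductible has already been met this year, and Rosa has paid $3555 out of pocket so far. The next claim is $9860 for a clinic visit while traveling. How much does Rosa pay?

With the deductible met, the entire $9860 is subject to coinsurance.
Coinsurance: $9860 × 15% = $1479.
Total out-of-pocket so far would be $3555 + $1479 = $5034, below the $8200 cap — no reduction.

$1479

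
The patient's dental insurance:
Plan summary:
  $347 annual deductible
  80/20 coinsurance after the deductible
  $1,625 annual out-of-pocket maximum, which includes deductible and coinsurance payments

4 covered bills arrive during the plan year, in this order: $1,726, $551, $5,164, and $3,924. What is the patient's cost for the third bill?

Claim 1 ($1,726): $347 to deductible, leaving $1,379; coinsurance $1,379 × 20% = $275.80. Patient pays $622.80; OOP now $622.80.
Claim 2 ($551): 20% coinsurance on $551 = $110.20. Patient owes $110.20 (running OOP $733).
Claim 3 ($5,164): 20% coinsurance on $5,164 = $1,032.80. That would push OOP to $1,765.80, over the $1,625 cap, so patient pays $1,625 − $733 = $892.

$892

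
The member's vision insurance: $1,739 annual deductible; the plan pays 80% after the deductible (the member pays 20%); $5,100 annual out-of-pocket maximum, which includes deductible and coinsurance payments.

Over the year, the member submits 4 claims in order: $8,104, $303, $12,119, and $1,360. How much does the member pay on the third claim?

$2,027.40

Claim 1 — $8,104: $1,739 finishes the deductible; $6,365 goes to coinsurance; member's 20% is $1,273. Member pays $3,012; OOP now $3,012.
Claim 2 — $303: deductible already satisfied, so member's share is 20% × $303 = $60.60. Member owes $60.60 (running OOP $3,072.60).
Claim 3 — $12,119: 20% coinsurance on $12,119 = $2,423.80. Adding that to $3,072.60 gives $5,496.40, past the $5,100 cap; member pays only $5,100 − $3,072.60 = $2,027.40.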